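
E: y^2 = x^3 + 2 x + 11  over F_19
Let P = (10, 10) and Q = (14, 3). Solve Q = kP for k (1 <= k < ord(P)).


Enumerate multiples of P until we hit Q = (14, 3):
  1P = (10, 10)
  2P = (3, 14)
  3P = (4, 11)
  4P = (14, 16)
  5P = (2, 2)
  6P = (8, 11)
  7P = (6, 7)
  8P = (0, 7)
  9P = (7, 8)
  10P = (13, 7)
  11P = (16, 15)
  12P = (9, 13)
  13P = (9, 6)
  14P = (16, 4)
  15P = (13, 12)
  16P = (7, 11)
  17P = (0, 12)
  18P = (6, 12)
  19P = (8, 8)
  20P = (2, 17)
  21P = (14, 3)
Match found at i = 21.

k = 21


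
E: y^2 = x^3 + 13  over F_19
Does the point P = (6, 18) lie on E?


Check whether y^2 = x^3 + 0 x + 13 (mod 19) for (x, y) = (6, 18).
LHS: y^2 = 18^2 mod 19 = 1
RHS: x^3 + 0 x + 13 = 6^3 + 0*6 + 13 mod 19 = 1
LHS = RHS

Yes, on the curve


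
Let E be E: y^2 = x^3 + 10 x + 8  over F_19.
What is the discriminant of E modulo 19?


4 a^3 + 27 b^2 = 4*10^3 + 27*8^2 = 4000 + 1728 = 5728
Delta = -16 * (5728) = -91648
Delta mod 19 = 8

Delta = 8 (mod 19)


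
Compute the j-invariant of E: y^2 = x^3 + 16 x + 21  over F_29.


Delta = -16(4 a^3 + 27 b^2) mod 29 = 5
-1728 * (4 a)^3 = -1728 * (4*16)^3 mod 29 = 11
j = 11 * 5^(-1) mod 29 = 8

j = 8 (mod 29)


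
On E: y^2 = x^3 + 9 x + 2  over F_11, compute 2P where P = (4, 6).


Doubling: s = (3 x1^2 + a) / (2 y1)
s = (3*4^2 + 9) / (2*6) mod 11 = 2
x3 = s^2 - 2 x1 mod 11 = 2^2 - 2*4 = 7
y3 = s (x1 - x3) - y1 mod 11 = 2 * (4 - 7) - 6 = 10

2P = (7, 10)


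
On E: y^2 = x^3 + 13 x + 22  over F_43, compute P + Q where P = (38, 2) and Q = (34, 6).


P != Q, so use the chord formula.
s = (y2 - y1) / (x2 - x1) = (4) / (39) mod 43 = 42
x3 = s^2 - x1 - x2 mod 43 = 42^2 - 38 - 34 = 15
y3 = s (x1 - x3) - y1 mod 43 = 42 * (38 - 15) - 2 = 18

P + Q = (15, 18)


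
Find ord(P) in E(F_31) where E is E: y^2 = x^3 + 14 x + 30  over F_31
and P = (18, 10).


Compute successive multiples of P until we hit O:
  1P = (18, 10)
  2P = (14, 26)
  3P = (15, 9)
  4P = (5, 15)
  5P = (12, 2)
  6P = (20, 8)
  7P = (25, 28)
  8P = (6, 12)
  ... (continuing to 29P)
  29P = O

ord(P) = 29


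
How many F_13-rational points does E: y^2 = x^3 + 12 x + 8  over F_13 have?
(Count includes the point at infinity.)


For each x in F_13, count y with y^2 = x^3 + 12 x + 8 mod 13:
  x = 2: RHS = 1, y in [1, 12]  -> 2 point(s)
  x = 4: RHS = 3, y in [4, 9]  -> 2 point(s)
  x = 6: RHS = 10, y in [6, 7]  -> 2 point(s)
  x = 9: RHS = 0, y in [0]  -> 1 point(s)
  x = 10: RHS = 10, y in [6, 7]  -> 2 point(s)
Affine points: 9. Add the point at infinity: total = 10.

#E(F_13) = 10


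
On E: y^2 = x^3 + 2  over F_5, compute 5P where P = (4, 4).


k = 5 = 101_2 (binary, LSB first: 101)
Double-and-add from P = (4, 4):
  bit 0 = 1: acc = O + (4, 4) = (4, 4)
  bit 1 = 0: acc unchanged = (4, 4)
  bit 2 = 1: acc = (4, 4) + (3, 3) = (4, 1)

5P = (4, 1)


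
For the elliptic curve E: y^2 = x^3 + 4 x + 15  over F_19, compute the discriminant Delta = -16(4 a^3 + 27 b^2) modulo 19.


4 a^3 + 27 b^2 = 4*4^3 + 27*15^2 = 256 + 6075 = 6331
Delta = -16 * (6331) = -101296
Delta mod 19 = 12

Delta = 12 (mod 19)


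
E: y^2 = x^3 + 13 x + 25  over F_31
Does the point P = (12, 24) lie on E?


Check whether y^2 = x^3 + 13 x + 25 (mod 31) for (x, y) = (12, 24).
LHS: y^2 = 24^2 mod 31 = 18
RHS: x^3 + 13 x + 25 = 12^3 + 13*12 + 25 mod 31 = 18
LHS = RHS

Yes, on the curve


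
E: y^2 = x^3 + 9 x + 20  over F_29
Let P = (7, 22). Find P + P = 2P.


Doubling: s = (3 x1^2 + a) / (2 y1)
s = (3*7^2 + 9) / (2*22) mod 29 = 22
x3 = s^2 - 2 x1 mod 29 = 22^2 - 2*7 = 6
y3 = s (x1 - x3) - y1 mod 29 = 22 * (7 - 6) - 22 = 0

2P = (6, 0)


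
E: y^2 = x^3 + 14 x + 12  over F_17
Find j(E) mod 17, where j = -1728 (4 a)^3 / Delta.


Delta = -16(4 a^3 + 27 b^2) mod 17 = 6
-1728 * (4 a)^3 = -1728 * (4*14)^3 mod 17 = 2
j = 2 * 6^(-1) mod 17 = 6

j = 6 (mod 17)


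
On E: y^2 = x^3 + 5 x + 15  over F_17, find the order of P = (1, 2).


Compute successive multiples of P until we hit O:
  1P = (1, 2)
  2P = (2, 13)
  3P = (16, 3)
  4P = (13, 4)
  5P = (12, 16)
  6P = (0, 7)
  7P = (7, 11)
  8P = (7, 6)
  ... (continuing to 15P)
  15P = O

ord(P) = 15


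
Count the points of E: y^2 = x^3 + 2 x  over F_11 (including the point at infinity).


For each x in F_11, count y with y^2 = x^3 + 2 x + 0 mod 11:
  x = 0: RHS = 0, y in [0]  -> 1 point(s)
  x = 1: RHS = 3, y in [5, 6]  -> 2 point(s)
  x = 2: RHS = 1, y in [1, 10]  -> 2 point(s)
  x = 3: RHS = 0, y in [0]  -> 1 point(s)
  x = 5: RHS = 3, y in [5, 6]  -> 2 point(s)
  x = 7: RHS = 5, y in [4, 7]  -> 2 point(s)
  x = 8: RHS = 0, y in [0]  -> 1 point(s)
Affine points: 11. Add the point at infinity: total = 12.

#E(F_11) = 12


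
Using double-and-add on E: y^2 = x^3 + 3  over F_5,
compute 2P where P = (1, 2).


k = 2 = 10_2 (binary, LSB first: 01)
Double-and-add from P = (1, 2):
  bit 0 = 0: acc unchanged = O
  bit 1 = 1: acc = O + (2, 1) = (2, 1)

2P = (2, 1)


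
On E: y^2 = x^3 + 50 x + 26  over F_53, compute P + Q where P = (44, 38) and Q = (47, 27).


P != Q, so use the chord formula.
s = (y2 - y1) / (x2 - x1) = (42) / (3) mod 53 = 14
x3 = s^2 - x1 - x2 mod 53 = 14^2 - 44 - 47 = 52
y3 = s (x1 - x3) - y1 mod 53 = 14 * (44 - 52) - 38 = 9

P + Q = (52, 9)


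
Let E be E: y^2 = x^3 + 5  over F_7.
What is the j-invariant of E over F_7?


Delta = -16(4 a^3 + 27 b^2) mod 7 = 1
-1728 * (4 a)^3 = -1728 * (4*0)^3 mod 7 = 0
j = 0 * 1^(-1) mod 7 = 0

j = 0 (mod 7)


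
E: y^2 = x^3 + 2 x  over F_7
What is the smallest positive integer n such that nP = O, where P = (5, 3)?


Compute successive multiples of P until we hit O:
  1P = (5, 3)
  2P = (4, 4)
  3P = (6, 5)
  4P = (0, 0)
  5P = (6, 2)
  6P = (4, 3)
  7P = (5, 4)
  8P = O

ord(P) = 8


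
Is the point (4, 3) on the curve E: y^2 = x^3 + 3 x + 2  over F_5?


Check whether y^2 = x^3 + 3 x + 2 (mod 5) for (x, y) = (4, 3).
LHS: y^2 = 3^2 mod 5 = 4
RHS: x^3 + 3 x + 2 = 4^3 + 3*4 + 2 mod 5 = 3
LHS != RHS

No, not on the curve


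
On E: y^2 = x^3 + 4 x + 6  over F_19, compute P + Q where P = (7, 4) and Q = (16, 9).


P != Q, so use the chord formula.
s = (y2 - y1) / (x2 - x1) = (5) / (9) mod 19 = 9
x3 = s^2 - x1 - x2 mod 19 = 9^2 - 7 - 16 = 1
y3 = s (x1 - x3) - y1 mod 19 = 9 * (7 - 1) - 4 = 12

P + Q = (1, 12)


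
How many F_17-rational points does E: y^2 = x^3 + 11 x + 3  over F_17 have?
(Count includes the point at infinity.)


For each x in F_17, count y with y^2 = x^3 + 11 x + 3 mod 17:
  x = 1: RHS = 15, y in [7, 10]  -> 2 point(s)
  x = 2: RHS = 16, y in [4, 13]  -> 2 point(s)
  x = 4: RHS = 9, y in [3, 14]  -> 2 point(s)
  x = 5: RHS = 13, y in [8, 9]  -> 2 point(s)
  x = 6: RHS = 13, y in [8, 9]  -> 2 point(s)
  x = 7: RHS = 15, y in [7, 10]  -> 2 point(s)
  x = 8: RHS = 8, y in [5, 12]  -> 2 point(s)
  x = 9: RHS = 15, y in [7, 10]  -> 2 point(s)
  x = 10: RHS = 8, y in [5, 12]  -> 2 point(s)
  x = 16: RHS = 8, y in [5, 12]  -> 2 point(s)
Affine points: 20. Add the point at infinity: total = 21.

#E(F_17) = 21


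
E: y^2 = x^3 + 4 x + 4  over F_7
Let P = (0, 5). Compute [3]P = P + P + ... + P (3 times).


k = 3 = 11_2 (binary, LSB first: 11)
Double-and-add from P = (0, 5):
  bit 0 = 1: acc = O + (0, 5) = (0, 5)
  bit 1 = 1: acc = (0, 5) + (1, 3) = (3, 1)

3P = (3, 1)


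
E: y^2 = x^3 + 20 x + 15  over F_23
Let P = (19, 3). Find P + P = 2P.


Doubling: s = (3 x1^2 + a) / (2 y1)
s = (3*19^2 + 20) / (2*3) mod 23 = 19
x3 = s^2 - 2 x1 mod 23 = 19^2 - 2*19 = 1
y3 = s (x1 - x3) - y1 mod 23 = 19 * (19 - 1) - 3 = 17

2P = (1, 17)


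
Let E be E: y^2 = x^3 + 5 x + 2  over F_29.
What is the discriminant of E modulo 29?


4 a^3 + 27 b^2 = 4*5^3 + 27*2^2 = 500 + 108 = 608
Delta = -16 * (608) = -9728
Delta mod 29 = 16

Delta = 16 (mod 29)


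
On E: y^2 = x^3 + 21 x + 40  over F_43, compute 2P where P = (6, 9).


Doubling: s = (3 x1^2 + a) / (2 y1)
s = (3*6^2 + 21) / (2*9) mod 43 = 0
x3 = s^2 - 2 x1 mod 43 = 0^2 - 2*6 = 31
y3 = s (x1 - x3) - y1 mod 43 = 0 * (6 - 31) - 9 = 34

2P = (31, 34)


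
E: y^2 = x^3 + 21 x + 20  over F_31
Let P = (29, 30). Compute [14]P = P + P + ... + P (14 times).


k = 14 = 1110_2 (binary, LSB first: 0111)
Double-and-add from P = (29, 30):
  bit 0 = 0: acc unchanged = O
  bit 1 = 1: acc = O + (5, 8) = (5, 8)
  bit 2 = 1: acc = (5, 8) + (26, 21) = (2, 16)
  bit 3 = 1: acc = (2, 16) + (7, 18) = (11, 30)

14P = (11, 30)


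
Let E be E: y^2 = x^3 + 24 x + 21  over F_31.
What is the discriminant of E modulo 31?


4 a^3 + 27 b^2 = 4*24^3 + 27*21^2 = 55296 + 11907 = 67203
Delta = -16 * (67203) = -1075248
Delta mod 31 = 18

Delta = 18 (mod 31)


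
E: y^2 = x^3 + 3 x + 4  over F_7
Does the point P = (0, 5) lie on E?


Check whether y^2 = x^3 + 3 x + 4 (mod 7) for (x, y) = (0, 5).
LHS: y^2 = 5^2 mod 7 = 4
RHS: x^3 + 3 x + 4 = 0^3 + 3*0 + 4 mod 7 = 4
LHS = RHS

Yes, on the curve


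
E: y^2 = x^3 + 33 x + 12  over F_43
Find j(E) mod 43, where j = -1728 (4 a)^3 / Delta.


Delta = -16(4 a^3 + 27 b^2) mod 43 = 29
-1728 * (4 a)^3 = -1728 * (4*33)^3 mod 43 = 42
j = 42 * 29^(-1) mod 43 = 40

j = 40 (mod 43)


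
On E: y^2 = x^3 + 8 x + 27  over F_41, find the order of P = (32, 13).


Compute successive multiples of P until we hit O:
  1P = (32, 13)
  2P = (9, 34)
  3P = (23, 18)
  4P = (2, 25)
  5P = (17, 22)
  6P = (35, 38)
  7P = (7, 4)
  8P = (6, 39)
  ... (continuing to 18P)
  18P = O

ord(P) = 18


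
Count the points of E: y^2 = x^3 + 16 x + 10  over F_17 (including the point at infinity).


For each x in F_17, count y with y^2 = x^3 + 16 x + 10 mod 17:
  x = 2: RHS = 16, y in [4, 13]  -> 2 point(s)
  x = 3: RHS = 0, y in [0]  -> 1 point(s)
  x = 4: RHS = 2, y in [6, 11]  -> 2 point(s)
  x = 6: RHS = 16, y in [4, 13]  -> 2 point(s)
  x = 8: RHS = 4, y in [2, 15]  -> 2 point(s)
  x = 9: RHS = 16, y in [4, 13]  -> 2 point(s)
  x = 11: RHS = 4, y in [2, 15]  -> 2 point(s)
  x = 12: RHS = 9, y in [3, 14]  -> 2 point(s)
  x = 13: RHS = 1, y in [1, 16]  -> 2 point(s)
  x = 15: RHS = 4, y in [2, 15]  -> 2 point(s)
Affine points: 19. Add the point at infinity: total = 20.

#E(F_17) = 20


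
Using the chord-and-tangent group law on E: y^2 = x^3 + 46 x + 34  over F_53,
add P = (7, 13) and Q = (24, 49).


P != Q, so use the chord formula.
s = (y2 - y1) / (x2 - x1) = (36) / (17) mod 53 = 52
x3 = s^2 - x1 - x2 mod 53 = 52^2 - 7 - 24 = 23
y3 = s (x1 - x3) - y1 mod 53 = 52 * (7 - 23) - 13 = 3

P + Q = (23, 3)


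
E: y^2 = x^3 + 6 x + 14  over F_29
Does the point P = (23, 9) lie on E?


Check whether y^2 = x^3 + 6 x + 14 (mod 29) for (x, y) = (23, 9).
LHS: y^2 = 9^2 mod 29 = 23
RHS: x^3 + 6 x + 14 = 23^3 + 6*23 + 14 mod 29 = 23
LHS = RHS

Yes, on the curve


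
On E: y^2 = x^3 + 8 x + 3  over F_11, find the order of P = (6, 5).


Compute successive multiples of P until we hit O:
  1P = (6, 5)
  2P = (2, 4)
  3P = (1, 10)
  4P = (5, 5)
  5P = (0, 6)
  6P = (9, 1)
  7P = (10, 4)
  8P = (4, 0)
  ... (continuing to 16P)
  16P = O

ord(P) = 16


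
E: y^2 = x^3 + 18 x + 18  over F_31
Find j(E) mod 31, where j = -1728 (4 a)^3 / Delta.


Delta = -16(4 a^3 + 27 b^2) mod 31 = 20
-1728 * (4 a)^3 = -1728 * (4*18)^3 mod 31 = 2
j = 2 * 20^(-1) mod 31 = 28

j = 28 (mod 31)


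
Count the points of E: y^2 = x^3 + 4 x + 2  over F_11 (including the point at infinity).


For each x in F_11, count y with y^2 = x^3 + 4 x + 2 mod 11:
  x = 4: RHS = 5, y in [4, 7]  -> 2 point(s)
  x = 5: RHS = 4, y in [2, 9]  -> 2 point(s)
  x = 6: RHS = 0, y in [0]  -> 1 point(s)
Affine points: 5. Add the point at infinity: total = 6.

#E(F_11) = 6


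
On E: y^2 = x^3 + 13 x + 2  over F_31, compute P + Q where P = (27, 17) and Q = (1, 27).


P != Q, so use the chord formula.
s = (y2 - y1) / (x2 - x1) = (10) / (5) mod 31 = 2
x3 = s^2 - x1 - x2 mod 31 = 2^2 - 27 - 1 = 7
y3 = s (x1 - x3) - y1 mod 31 = 2 * (27 - 7) - 17 = 23

P + Q = (7, 23)


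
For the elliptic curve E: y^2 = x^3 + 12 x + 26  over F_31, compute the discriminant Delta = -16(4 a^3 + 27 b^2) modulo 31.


4 a^3 + 27 b^2 = 4*12^3 + 27*26^2 = 6912 + 18252 = 25164
Delta = -16 * (25164) = -402624
Delta mod 31 = 4

Delta = 4 (mod 31)


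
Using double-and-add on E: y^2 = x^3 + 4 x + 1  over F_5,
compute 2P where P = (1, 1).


k = 2 = 10_2 (binary, LSB first: 01)
Double-and-add from P = (1, 1):
  bit 0 = 0: acc unchanged = O
  bit 1 = 1: acc = O + (4, 1) = (4, 1)

2P = (4, 1)


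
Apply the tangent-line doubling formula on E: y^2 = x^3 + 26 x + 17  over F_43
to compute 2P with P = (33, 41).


Doubling: s = (3 x1^2 + a) / (2 y1)
s = (3*33^2 + 26) / (2*41) mod 43 = 26
x3 = s^2 - 2 x1 mod 43 = 26^2 - 2*33 = 8
y3 = s (x1 - x3) - y1 mod 43 = 26 * (33 - 8) - 41 = 7

2P = (8, 7)


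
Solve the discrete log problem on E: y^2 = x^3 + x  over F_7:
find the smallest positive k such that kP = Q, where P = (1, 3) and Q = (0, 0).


Enumerate multiples of P until we hit Q = (0, 0):
  1P = (1, 3)
  2P = (0, 0)
Match found at i = 2.

k = 2


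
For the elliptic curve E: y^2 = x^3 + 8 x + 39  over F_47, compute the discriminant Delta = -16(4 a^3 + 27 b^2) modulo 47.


4 a^3 + 27 b^2 = 4*8^3 + 27*39^2 = 2048 + 41067 = 43115
Delta = -16 * (43115) = -689840
Delta mod 47 = 26

Delta = 26 (mod 47)


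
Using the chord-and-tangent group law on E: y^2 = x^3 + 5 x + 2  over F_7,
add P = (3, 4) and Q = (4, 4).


P != Q, so use the chord formula.
s = (y2 - y1) / (x2 - x1) = (0) / (1) mod 7 = 0
x3 = s^2 - x1 - x2 mod 7 = 0^2 - 3 - 4 = 0
y3 = s (x1 - x3) - y1 mod 7 = 0 * (3 - 0) - 4 = 3

P + Q = (0, 3)


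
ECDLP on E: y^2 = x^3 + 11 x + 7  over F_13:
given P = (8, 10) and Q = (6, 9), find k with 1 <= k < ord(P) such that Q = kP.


Enumerate multiples of P until we hit Q = (6, 9):
  1P = (8, 10)
  2P = (6, 9)
Match found at i = 2.

k = 2


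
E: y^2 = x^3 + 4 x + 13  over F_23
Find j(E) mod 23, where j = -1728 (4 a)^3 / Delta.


Delta = -16(4 a^3 + 27 b^2) mod 23 = 15
-1728 * (4 a)^3 = -1728 * (4*4)^3 mod 23 = 17
j = 17 * 15^(-1) mod 23 = 18

j = 18 (mod 23)


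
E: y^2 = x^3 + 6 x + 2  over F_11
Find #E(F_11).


For each x in F_11, count y with y^2 = x^3 + 6 x + 2 mod 11:
  x = 1: RHS = 9, y in [3, 8]  -> 2 point(s)
  x = 2: RHS = 0, y in [0]  -> 1 point(s)
  x = 3: RHS = 3, y in [5, 6]  -> 2 point(s)
  x = 5: RHS = 3, y in [5, 6]  -> 2 point(s)
  x = 6: RHS = 1, y in [1, 10]  -> 2 point(s)
  x = 8: RHS = 1, y in [1, 10]  -> 2 point(s)
  x = 9: RHS = 4, y in [2, 9]  -> 2 point(s)
Affine points: 13. Add the point at infinity: total = 14.

#E(F_11) = 14


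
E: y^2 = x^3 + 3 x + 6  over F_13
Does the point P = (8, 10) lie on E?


Check whether y^2 = x^3 + 3 x + 6 (mod 13) for (x, y) = (8, 10).
LHS: y^2 = 10^2 mod 13 = 9
RHS: x^3 + 3 x + 6 = 8^3 + 3*8 + 6 mod 13 = 9
LHS = RHS

Yes, on the curve


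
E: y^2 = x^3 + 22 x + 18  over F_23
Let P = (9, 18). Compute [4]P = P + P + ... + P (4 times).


k = 4 = 100_2 (binary, LSB first: 001)
Double-and-add from P = (9, 18):
  bit 0 = 0: acc unchanged = O
  bit 1 = 0: acc unchanged = O
  bit 2 = 1: acc = O + (8, 4) = (8, 4)

4P = (8, 4)


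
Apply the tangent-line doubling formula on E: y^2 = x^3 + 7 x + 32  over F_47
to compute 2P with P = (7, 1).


Doubling: s = (3 x1^2 + a) / (2 y1)
s = (3*7^2 + 7) / (2*1) mod 47 = 30
x3 = s^2 - 2 x1 mod 47 = 30^2 - 2*7 = 40
y3 = s (x1 - x3) - y1 mod 47 = 30 * (7 - 40) - 1 = 43

2P = (40, 43)


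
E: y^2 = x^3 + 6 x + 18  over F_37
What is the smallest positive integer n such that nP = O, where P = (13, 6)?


Compute successive multiples of P until we hit O:
  1P = (13, 6)
  2P = (14, 16)
  3P = (36, 23)
  4P = (21, 9)
  5P = (28, 30)
  6P = (3, 10)
  7P = (33, 2)
  8P = (31, 5)
  ... (continuing to 21P)
  21P = O

ord(P) = 21


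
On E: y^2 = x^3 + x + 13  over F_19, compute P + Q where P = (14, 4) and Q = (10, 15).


P != Q, so use the chord formula.
s = (y2 - y1) / (x2 - x1) = (11) / (15) mod 19 = 2
x3 = s^2 - x1 - x2 mod 19 = 2^2 - 14 - 10 = 18
y3 = s (x1 - x3) - y1 mod 19 = 2 * (14 - 18) - 4 = 7

P + Q = (18, 7)


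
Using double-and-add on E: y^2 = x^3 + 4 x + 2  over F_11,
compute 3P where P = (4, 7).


k = 3 = 11_2 (binary, LSB first: 11)
Double-and-add from P = (4, 7):
  bit 0 = 1: acc = O + (4, 7) = (4, 7)
  bit 1 = 1: acc = (4, 7) + (4, 4) = O

3P = O


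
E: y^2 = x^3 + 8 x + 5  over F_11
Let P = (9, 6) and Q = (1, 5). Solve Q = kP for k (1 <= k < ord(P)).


Enumerate multiples of P until we hit Q = (1, 5):
  1P = (9, 6)
  2P = (8, 3)
  3P = (3, 1)
  4P = (0, 7)
  5P = (5, 7)
  6P = (6, 7)
  7P = (1, 6)
  8P = (1, 5)
Match found at i = 8.

k = 8


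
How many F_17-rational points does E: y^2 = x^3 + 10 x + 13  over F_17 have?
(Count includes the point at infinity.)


For each x in F_17, count y with y^2 = x^3 + 10 x + 13 mod 17:
  x = 0: RHS = 13, y in [8, 9]  -> 2 point(s)
  x = 3: RHS = 2, y in [6, 11]  -> 2 point(s)
  x = 4: RHS = 15, y in [7, 10]  -> 2 point(s)
  x = 5: RHS = 1, y in [1, 16]  -> 2 point(s)
  x = 6: RHS = 0, y in [0]  -> 1 point(s)
  x = 7: RHS = 1, y in [1, 16]  -> 2 point(s)
  x = 9: RHS = 16, y in [4, 13]  -> 2 point(s)
  x = 10: RHS = 8, y in [5, 12]  -> 2 point(s)
  x = 11: RHS = 9, y in [3, 14]  -> 2 point(s)
  x = 12: RHS = 8, y in [5, 12]  -> 2 point(s)
  x = 15: RHS = 2, y in [6, 11]  -> 2 point(s)
  x = 16: RHS = 2, y in [6, 11]  -> 2 point(s)
Affine points: 23. Add the point at infinity: total = 24.

#E(F_17) = 24


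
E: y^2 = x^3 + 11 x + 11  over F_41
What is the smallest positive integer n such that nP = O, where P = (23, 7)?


Compute successive multiples of P until we hit O:
  1P = (23, 7)
  2P = (4, 18)
  3P = (4, 23)
  4P = (23, 34)
  5P = O

ord(P) = 5


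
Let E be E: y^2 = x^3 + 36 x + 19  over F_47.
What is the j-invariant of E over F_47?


Delta = -16(4 a^3 + 27 b^2) mod 47 = 14
-1728 * (4 a)^3 = -1728 * (4*36)^3 mod 47 = 15
j = 15 * 14^(-1) mod 47 = 38

j = 38 (mod 47)


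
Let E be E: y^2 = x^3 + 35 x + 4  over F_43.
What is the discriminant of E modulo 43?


4 a^3 + 27 b^2 = 4*35^3 + 27*4^2 = 171500 + 432 = 171932
Delta = -16 * (171932) = -2750912
Delta mod 43 = 13

Delta = 13 (mod 43)


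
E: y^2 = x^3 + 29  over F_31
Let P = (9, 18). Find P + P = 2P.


Doubling: s = (3 x1^2 + a) / (2 y1)
s = (3*9^2 + 0) / (2*18) mod 31 = 30
x3 = s^2 - 2 x1 mod 31 = 30^2 - 2*9 = 14
y3 = s (x1 - x3) - y1 mod 31 = 30 * (9 - 14) - 18 = 18

2P = (14, 18)


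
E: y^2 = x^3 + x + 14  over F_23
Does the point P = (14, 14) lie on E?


Check whether y^2 = x^3 + 1 x + 14 (mod 23) for (x, y) = (14, 14).
LHS: y^2 = 14^2 mod 23 = 12
RHS: x^3 + 1 x + 14 = 14^3 + 1*14 + 14 mod 23 = 12
LHS = RHS

Yes, on the curve


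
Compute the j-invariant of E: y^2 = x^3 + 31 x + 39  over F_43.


Delta = -16(4 a^3 + 27 b^2) mod 43 = 7
-1728 * (4 a)^3 = -1728 * (4*31)^3 mod 43 = 11
j = 11 * 7^(-1) mod 43 = 20

j = 20 (mod 43)


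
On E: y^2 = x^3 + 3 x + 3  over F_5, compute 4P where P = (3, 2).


k = 4 = 100_2 (binary, LSB first: 001)
Double-and-add from P = (3, 2):
  bit 0 = 0: acc unchanged = O
  bit 1 = 0: acc unchanged = O
  bit 2 = 1: acc = O + (3, 3) = (3, 3)

4P = (3, 3)


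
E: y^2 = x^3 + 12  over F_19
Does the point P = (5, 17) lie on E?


Check whether y^2 = x^3 + 0 x + 12 (mod 19) for (x, y) = (5, 17).
LHS: y^2 = 17^2 mod 19 = 4
RHS: x^3 + 0 x + 12 = 5^3 + 0*5 + 12 mod 19 = 4
LHS = RHS

Yes, on the curve


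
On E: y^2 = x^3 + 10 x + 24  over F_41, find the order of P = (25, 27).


Compute successive multiples of P until we hit O:
  1P = (25, 27)
  2P = (24, 36)
  3P = (32, 36)
  4P = (30, 31)
  5P = (26, 5)
  6P = (23, 11)
  7P = (16, 4)
  8P = (4, 13)
  ... (continuing to 45P)
  45P = O

ord(P) = 45


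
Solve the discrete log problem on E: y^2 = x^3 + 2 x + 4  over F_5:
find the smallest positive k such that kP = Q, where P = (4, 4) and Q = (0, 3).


Enumerate multiples of P until we hit Q = (0, 3):
  1P = (4, 4)
  2P = (2, 1)
  3P = (0, 2)
  4P = (0, 3)
Match found at i = 4.

k = 4


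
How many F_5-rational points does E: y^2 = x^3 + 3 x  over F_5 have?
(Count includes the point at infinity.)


For each x in F_5, count y with y^2 = x^3 + 3 x + 0 mod 5:
  x = 0: RHS = 0, y in [0]  -> 1 point(s)
  x = 1: RHS = 4, y in [2, 3]  -> 2 point(s)
  x = 2: RHS = 4, y in [2, 3]  -> 2 point(s)
  x = 3: RHS = 1, y in [1, 4]  -> 2 point(s)
  x = 4: RHS = 1, y in [1, 4]  -> 2 point(s)
Affine points: 9. Add the point at infinity: total = 10.

#E(F_5) = 10


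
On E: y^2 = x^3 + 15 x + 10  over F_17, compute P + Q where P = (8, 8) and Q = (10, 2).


P != Q, so use the chord formula.
s = (y2 - y1) / (x2 - x1) = (11) / (2) mod 17 = 14
x3 = s^2 - x1 - x2 mod 17 = 14^2 - 8 - 10 = 8
y3 = s (x1 - x3) - y1 mod 17 = 14 * (8 - 8) - 8 = 9

P + Q = (8, 9)


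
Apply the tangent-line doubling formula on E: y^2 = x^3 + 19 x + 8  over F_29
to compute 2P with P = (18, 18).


Doubling: s = (3 x1^2 + a) / (2 y1)
s = (3*18^2 + 19) / (2*18) mod 29 = 9
x3 = s^2 - 2 x1 mod 29 = 9^2 - 2*18 = 16
y3 = s (x1 - x3) - y1 mod 29 = 9 * (18 - 16) - 18 = 0

2P = (16, 0)


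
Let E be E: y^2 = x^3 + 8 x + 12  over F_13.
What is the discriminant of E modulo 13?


4 a^3 + 27 b^2 = 4*8^3 + 27*12^2 = 2048 + 3888 = 5936
Delta = -16 * (5936) = -94976
Delta mod 13 = 2

Delta = 2 (mod 13)


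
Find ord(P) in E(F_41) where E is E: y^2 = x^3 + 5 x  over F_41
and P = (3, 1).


Compute successive multiples of P until we hit O:
  1P = (3, 1)
  2P = (4, 24)
  3P = (30, 34)
  4P = (10, 36)
  5P = (12, 36)
  6P = (31, 4)
  7P = (17, 18)
  8P = (39, 8)
  ... (continuing to 26P)
  26P = O

ord(P) = 26


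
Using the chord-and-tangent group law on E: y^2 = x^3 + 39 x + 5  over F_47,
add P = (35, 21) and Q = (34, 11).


P != Q, so use the chord formula.
s = (y2 - y1) / (x2 - x1) = (37) / (46) mod 47 = 10
x3 = s^2 - x1 - x2 mod 47 = 10^2 - 35 - 34 = 31
y3 = s (x1 - x3) - y1 mod 47 = 10 * (35 - 31) - 21 = 19

P + Q = (31, 19)


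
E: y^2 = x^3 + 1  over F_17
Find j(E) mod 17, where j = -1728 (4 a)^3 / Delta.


Delta = -16(4 a^3 + 27 b^2) mod 17 = 10
-1728 * (4 a)^3 = -1728 * (4*0)^3 mod 17 = 0
j = 0 * 10^(-1) mod 17 = 0

j = 0 (mod 17)


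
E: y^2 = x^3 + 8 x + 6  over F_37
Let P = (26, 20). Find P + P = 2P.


Doubling: s = (3 x1^2 + a) / (2 y1)
s = (3*26^2 + 8) / (2*20) mod 37 = 25
x3 = s^2 - 2 x1 mod 37 = 25^2 - 2*26 = 18
y3 = s (x1 - x3) - y1 mod 37 = 25 * (26 - 18) - 20 = 32

2P = (18, 32)


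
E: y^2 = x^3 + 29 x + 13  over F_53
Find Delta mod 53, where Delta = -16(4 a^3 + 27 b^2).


4 a^3 + 27 b^2 = 4*29^3 + 27*13^2 = 97556 + 4563 = 102119
Delta = -16 * (102119) = -1633904
Delta mod 53 = 33

Delta = 33 (mod 53)


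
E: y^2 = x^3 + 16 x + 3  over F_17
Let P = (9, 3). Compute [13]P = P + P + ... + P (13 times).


k = 13 = 1101_2 (binary, LSB first: 1011)
Double-and-add from P = (9, 3):
  bit 0 = 1: acc = O + (9, 3) = (9, 3)
  bit 1 = 0: acc unchanged = (9, 3)
  bit 2 = 1: acc = (9, 3) + (12, 11) = (5, 2)
  bit 3 = 1: acc = (5, 2) + (6, 3) = (7, 13)

13P = (7, 13)


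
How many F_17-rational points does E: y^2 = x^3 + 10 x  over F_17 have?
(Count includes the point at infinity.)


For each x in F_17, count y with y^2 = x^3 + 10 x + 0 mod 17:
  x = 0: RHS = 0, y in [0]  -> 1 point(s)
  x = 4: RHS = 2, y in [6, 11]  -> 2 point(s)
  x = 6: RHS = 4, y in [2, 15]  -> 2 point(s)
  x = 11: RHS = 13, y in [8, 9]  -> 2 point(s)
  x = 13: RHS = 15, y in [7, 10]  -> 2 point(s)
Affine points: 9. Add the point at infinity: total = 10.

#E(F_17) = 10


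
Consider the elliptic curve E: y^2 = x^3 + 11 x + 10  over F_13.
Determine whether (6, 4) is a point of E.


Check whether y^2 = x^3 + 11 x + 10 (mod 13) for (x, y) = (6, 4).
LHS: y^2 = 4^2 mod 13 = 3
RHS: x^3 + 11 x + 10 = 6^3 + 11*6 + 10 mod 13 = 6
LHS != RHS

No, not on the curve


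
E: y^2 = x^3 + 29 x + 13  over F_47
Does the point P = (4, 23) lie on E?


Check whether y^2 = x^3 + 29 x + 13 (mod 47) for (x, y) = (4, 23).
LHS: y^2 = 23^2 mod 47 = 12
RHS: x^3 + 29 x + 13 = 4^3 + 29*4 + 13 mod 47 = 5
LHS != RHS

No, not on the curve


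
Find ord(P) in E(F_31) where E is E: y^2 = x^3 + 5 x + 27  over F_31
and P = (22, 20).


Compute successive multiples of P until we hit O:
  1P = (22, 20)
  2P = (18, 11)
  3P = (29, 3)
  4P = (15, 25)
  5P = (4, 7)
  6P = (6, 26)
  7P = (23, 23)
  8P = (26, 30)
  ... (continuing to 19P)
  19P = O

ord(P) = 19


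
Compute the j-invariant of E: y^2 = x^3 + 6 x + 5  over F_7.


Delta = -16(4 a^3 + 27 b^2) mod 7 = 2
-1728 * (4 a)^3 = -1728 * (4*6)^3 mod 7 = 6
j = 6 * 2^(-1) mod 7 = 3

j = 3 (mod 7)


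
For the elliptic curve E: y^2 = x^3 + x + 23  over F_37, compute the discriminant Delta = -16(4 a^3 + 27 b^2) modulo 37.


4 a^3 + 27 b^2 = 4*1^3 + 27*23^2 = 4 + 14283 = 14287
Delta = -16 * (14287) = -228592
Delta mod 37 = 31

Delta = 31 (mod 37)


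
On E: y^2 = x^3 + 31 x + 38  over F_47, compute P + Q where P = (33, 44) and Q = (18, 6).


P != Q, so use the chord formula.
s = (y2 - y1) / (x2 - x1) = (9) / (32) mod 47 = 37
x3 = s^2 - x1 - x2 mod 47 = 37^2 - 33 - 18 = 2
y3 = s (x1 - x3) - y1 mod 47 = 37 * (33 - 2) - 44 = 22

P + Q = (2, 22)


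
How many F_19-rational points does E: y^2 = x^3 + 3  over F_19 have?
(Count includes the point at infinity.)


For each x in F_19, count y with y^2 = x^3 + 0 x + 3 mod 19:
  x = 1: RHS = 4, y in [2, 17]  -> 2 point(s)
  x = 2: RHS = 11, y in [7, 12]  -> 2 point(s)
  x = 3: RHS = 11, y in [7, 12]  -> 2 point(s)
  x = 7: RHS = 4, y in [2, 17]  -> 2 point(s)
  x = 11: RHS = 4, y in [2, 17]  -> 2 point(s)
  x = 14: RHS = 11, y in [7, 12]  -> 2 point(s)
Affine points: 12. Add the point at infinity: total = 13.

#E(F_19) = 13


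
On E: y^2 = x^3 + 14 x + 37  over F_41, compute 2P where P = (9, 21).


Doubling: s = (3 x1^2 + a) / (2 y1)
s = (3*9^2 + 14) / (2*21) mod 41 = 11
x3 = s^2 - 2 x1 mod 41 = 11^2 - 2*9 = 21
y3 = s (x1 - x3) - y1 mod 41 = 11 * (9 - 21) - 21 = 11

2P = (21, 11)


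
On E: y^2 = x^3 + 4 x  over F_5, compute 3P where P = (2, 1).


k = 3 = 11_2 (binary, LSB first: 11)
Double-and-add from P = (2, 1):
  bit 0 = 1: acc = O + (2, 1) = (2, 1)
  bit 1 = 1: acc = (2, 1) + (0, 0) = (2, 4)

3P = (2, 4)


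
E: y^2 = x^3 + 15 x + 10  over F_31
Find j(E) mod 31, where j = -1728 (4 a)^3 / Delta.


Delta = -16(4 a^3 + 27 b^2) mod 31 = 22
-1728 * (4 a)^3 = -1728 * (4*15)^3 mod 31 = 29
j = 29 * 22^(-1) mod 31 = 14

j = 14 (mod 31)


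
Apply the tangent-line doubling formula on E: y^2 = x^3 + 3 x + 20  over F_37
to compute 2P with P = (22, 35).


Doubling: s = (3 x1^2 + a) / (2 y1)
s = (3*22^2 + 3) / (2*35) mod 37 = 34
x3 = s^2 - 2 x1 mod 37 = 34^2 - 2*22 = 2
y3 = s (x1 - x3) - y1 mod 37 = 34 * (22 - 2) - 35 = 16

2P = (2, 16)


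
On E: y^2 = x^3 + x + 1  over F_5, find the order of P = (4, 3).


Compute successive multiples of P until we hit O:
  1P = (4, 3)
  2P = (3, 1)
  3P = (2, 1)
  4P = (0, 1)
  5P = (0, 4)
  6P = (2, 4)
  7P = (3, 4)
  8P = (4, 2)
  ... (continuing to 9P)
  9P = O

ord(P) = 9


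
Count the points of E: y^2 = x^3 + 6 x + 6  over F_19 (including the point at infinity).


For each x in F_19, count y with y^2 = x^3 + 6 x + 6 mod 19:
  x = 0: RHS = 6, y in [5, 14]  -> 2 point(s)
  x = 2: RHS = 7, y in [8, 11]  -> 2 point(s)
  x = 5: RHS = 9, y in [3, 16]  -> 2 point(s)
  x = 6: RHS = 11, y in [7, 12]  -> 2 point(s)
  x = 7: RHS = 11, y in [7, 12]  -> 2 point(s)
  x = 11: RHS = 16, y in [4, 15]  -> 2 point(s)
  x = 12: RHS = 1, y in [1, 18]  -> 2 point(s)
  x = 13: RHS = 1, y in [1, 18]  -> 2 point(s)
  x = 17: RHS = 5, y in [9, 10]  -> 2 point(s)
Affine points: 18. Add the point at infinity: total = 19.

#E(F_19) = 19


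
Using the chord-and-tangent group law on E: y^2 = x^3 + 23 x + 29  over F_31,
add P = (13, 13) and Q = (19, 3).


P != Q, so use the chord formula.
s = (y2 - y1) / (x2 - x1) = (21) / (6) mod 31 = 19
x3 = s^2 - x1 - x2 mod 31 = 19^2 - 13 - 19 = 19
y3 = s (x1 - x3) - y1 mod 31 = 19 * (13 - 19) - 13 = 28

P + Q = (19, 28)


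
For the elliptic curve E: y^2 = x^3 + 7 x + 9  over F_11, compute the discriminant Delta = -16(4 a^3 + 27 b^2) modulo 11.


4 a^3 + 27 b^2 = 4*7^3 + 27*9^2 = 1372 + 2187 = 3559
Delta = -16 * (3559) = -56944
Delta mod 11 = 3

Delta = 3 (mod 11)


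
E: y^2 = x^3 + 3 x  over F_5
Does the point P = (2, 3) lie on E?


Check whether y^2 = x^3 + 3 x + 0 (mod 5) for (x, y) = (2, 3).
LHS: y^2 = 3^2 mod 5 = 4
RHS: x^3 + 3 x + 0 = 2^3 + 3*2 + 0 mod 5 = 4
LHS = RHS

Yes, on the curve


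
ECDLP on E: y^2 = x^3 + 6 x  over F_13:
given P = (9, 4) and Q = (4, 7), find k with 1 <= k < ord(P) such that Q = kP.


Enumerate multiples of P until we hit Q = (4, 7):
  1P = (9, 4)
  2P = (4, 7)
Match found at i = 2.

k = 2


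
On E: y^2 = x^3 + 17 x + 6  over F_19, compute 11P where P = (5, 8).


k = 11 = 1011_2 (binary, LSB first: 1101)
Double-and-add from P = (5, 8):
  bit 0 = 1: acc = O + (5, 8) = (5, 8)
  bit 1 = 1: acc = (5, 8) + (10, 6) = (11, 2)
  bit 2 = 0: acc unchanged = (11, 2)
  bit 3 = 1: acc = (11, 2) + (18, 11) = (6, 18)

11P = (6, 18)


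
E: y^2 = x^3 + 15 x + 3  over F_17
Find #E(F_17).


For each x in F_17, count y with y^2 = x^3 + 15 x + 3 mod 17:
  x = 1: RHS = 2, y in [6, 11]  -> 2 point(s)
  x = 4: RHS = 8, y in [5, 12]  -> 2 point(s)
  x = 5: RHS = 16, y in [4, 13]  -> 2 point(s)
  x = 7: RHS = 9, y in [3, 14]  -> 2 point(s)
  x = 9: RHS = 0, y in [0]  -> 1 point(s)
  x = 13: RHS = 15, y in [7, 10]  -> 2 point(s)
  x = 14: RHS = 16, y in [4, 13]  -> 2 point(s)
  x = 15: RHS = 16, y in [4, 13]  -> 2 point(s)
  x = 16: RHS = 4, y in [2, 15]  -> 2 point(s)
Affine points: 17. Add the point at infinity: total = 18.

#E(F_17) = 18


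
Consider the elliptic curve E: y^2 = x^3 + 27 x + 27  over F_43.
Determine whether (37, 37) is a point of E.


Check whether y^2 = x^3 + 27 x + 27 (mod 43) for (x, y) = (37, 37).
LHS: y^2 = 37^2 mod 43 = 36
RHS: x^3 + 27 x + 27 = 37^3 + 27*37 + 27 mod 43 = 36
LHS = RHS

Yes, on the curve


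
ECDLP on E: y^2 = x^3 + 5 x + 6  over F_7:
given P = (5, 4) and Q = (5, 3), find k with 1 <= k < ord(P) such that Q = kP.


Enumerate multiples of P until we hit Q = (5, 3):
  1P = (5, 4)
  2P = (6, 0)
  3P = (5, 3)
Match found at i = 3.

k = 3


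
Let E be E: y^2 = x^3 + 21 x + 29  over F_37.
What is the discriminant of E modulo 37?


4 a^3 + 27 b^2 = 4*21^3 + 27*29^2 = 37044 + 22707 = 59751
Delta = -16 * (59751) = -956016
Delta mod 37 = 27

Delta = 27 (mod 37)


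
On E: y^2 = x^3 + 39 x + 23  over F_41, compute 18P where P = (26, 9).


k = 18 = 10010_2 (binary, LSB first: 01001)
Double-and-add from P = (26, 9):
  bit 0 = 0: acc unchanged = O
  bit 1 = 1: acc = O + (9, 23) = (9, 23)
  bit 2 = 0: acc unchanged = (9, 23)
  bit 3 = 0: acc unchanged = (9, 23)
  bit 4 = 1: acc = (9, 23) + (28, 36) = (29, 0)

18P = (29, 0)


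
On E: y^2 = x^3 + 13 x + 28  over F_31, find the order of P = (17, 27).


Compute successive multiples of P until we hit O:
  1P = (17, 27)
  2P = (7, 20)
  3P = (14, 3)
  4P = (2, 0)
  5P = (14, 28)
  6P = (7, 11)
  7P = (17, 4)
  8P = O

ord(P) = 8


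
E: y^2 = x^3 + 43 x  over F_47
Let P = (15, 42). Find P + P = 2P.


Doubling: s = (3 x1^2 + a) / (2 y1)
s = (3*15^2 + 43) / (2*42) mod 47 = 41
x3 = s^2 - 2 x1 mod 47 = 41^2 - 2*15 = 6
y3 = s (x1 - x3) - y1 mod 47 = 41 * (15 - 6) - 42 = 45

2P = (6, 45)


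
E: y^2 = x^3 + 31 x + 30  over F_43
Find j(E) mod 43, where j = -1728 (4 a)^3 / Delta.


Delta = -16(4 a^3 + 27 b^2) mod 43 = 2
-1728 * (4 a)^3 = -1728 * (4*31)^3 mod 43 = 11
j = 11 * 2^(-1) mod 43 = 27

j = 27 (mod 43)


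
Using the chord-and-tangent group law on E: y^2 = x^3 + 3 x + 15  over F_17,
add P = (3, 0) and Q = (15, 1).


P != Q, so use the chord formula.
s = (y2 - y1) / (x2 - x1) = (1) / (12) mod 17 = 10
x3 = s^2 - x1 - x2 mod 17 = 10^2 - 3 - 15 = 14
y3 = s (x1 - x3) - y1 mod 17 = 10 * (3 - 14) - 0 = 9

P + Q = (14, 9)


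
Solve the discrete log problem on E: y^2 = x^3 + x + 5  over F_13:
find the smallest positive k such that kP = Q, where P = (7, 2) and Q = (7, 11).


Enumerate multiples of P until we hit Q = (7, 11):
  1P = (7, 2)
  2P = (3, 3)
  3P = (12, 9)
  4P = (10, 12)
  5P = (10, 1)
  6P = (12, 4)
  7P = (3, 10)
  8P = (7, 11)
Match found at i = 8.

k = 8


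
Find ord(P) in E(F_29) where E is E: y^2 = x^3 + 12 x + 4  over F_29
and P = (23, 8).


Compute successive multiples of P until we hit O:
  1P = (23, 8)
  2P = (3, 26)
  3P = (7, 24)
  4P = (0, 27)
  5P = (12, 22)
  6P = (10, 15)
  7P = (21, 11)
  8P = (9, 0)
  ... (continuing to 16P)
  16P = O

ord(P) = 16


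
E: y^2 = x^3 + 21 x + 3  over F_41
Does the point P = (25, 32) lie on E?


Check whether y^2 = x^3 + 21 x + 3 (mod 41) for (x, y) = (25, 32).
LHS: y^2 = 32^2 mod 41 = 40
RHS: x^3 + 21 x + 3 = 25^3 + 21*25 + 3 mod 41 = 40
LHS = RHS

Yes, on the curve


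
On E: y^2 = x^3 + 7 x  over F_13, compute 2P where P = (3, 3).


Doubling: s = (3 x1^2 + a) / (2 y1)
s = (3*3^2 + 7) / (2*3) mod 13 = 10
x3 = s^2 - 2 x1 mod 13 = 10^2 - 2*3 = 3
y3 = s (x1 - x3) - y1 mod 13 = 10 * (3 - 3) - 3 = 10

2P = (3, 10)


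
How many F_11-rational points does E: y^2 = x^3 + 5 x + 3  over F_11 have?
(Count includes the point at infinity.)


For each x in F_11, count y with y^2 = x^3 + 5 x + 3 mod 11:
  x = 0: RHS = 3, y in [5, 6]  -> 2 point(s)
  x = 1: RHS = 9, y in [3, 8]  -> 2 point(s)
  x = 3: RHS = 1, y in [1, 10]  -> 2 point(s)
  x = 8: RHS = 5, y in [4, 7]  -> 2 point(s)
Affine points: 8. Add the point at infinity: total = 9.

#E(F_11) = 9


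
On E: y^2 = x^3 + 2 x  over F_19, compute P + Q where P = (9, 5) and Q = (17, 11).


P != Q, so use the chord formula.
s = (y2 - y1) / (x2 - x1) = (6) / (8) mod 19 = 15
x3 = s^2 - x1 - x2 mod 19 = 15^2 - 9 - 17 = 9
y3 = s (x1 - x3) - y1 mod 19 = 15 * (9 - 9) - 5 = 14

P + Q = (9, 14)


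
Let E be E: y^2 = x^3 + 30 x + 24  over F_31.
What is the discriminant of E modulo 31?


4 a^3 + 27 b^2 = 4*30^3 + 27*24^2 = 108000 + 15552 = 123552
Delta = -16 * (123552) = -1976832
Delta mod 31 = 7

Delta = 7 (mod 31)


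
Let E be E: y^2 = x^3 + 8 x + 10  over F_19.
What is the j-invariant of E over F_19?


Delta = -16(4 a^3 + 27 b^2) mod 19 = 13
-1728 * (4 a)^3 = -1728 * (4*8)^3 mod 19 = 12
j = 12 * 13^(-1) mod 19 = 17

j = 17 (mod 19)


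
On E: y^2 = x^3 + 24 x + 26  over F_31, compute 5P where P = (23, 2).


k = 5 = 101_2 (binary, LSB first: 101)
Double-and-add from P = (23, 2):
  bit 0 = 1: acc = O + (23, 2) = (23, 2)
  bit 1 = 0: acc unchanged = (23, 2)
  bit 2 = 1: acc = (23, 2) + (4, 0) = (29, 30)

5P = (29, 30)


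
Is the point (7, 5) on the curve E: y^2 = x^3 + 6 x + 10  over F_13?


Check whether y^2 = x^3 + 6 x + 10 (mod 13) for (x, y) = (7, 5).
LHS: y^2 = 5^2 mod 13 = 12
RHS: x^3 + 6 x + 10 = 7^3 + 6*7 + 10 mod 13 = 5
LHS != RHS

No, not on the curve


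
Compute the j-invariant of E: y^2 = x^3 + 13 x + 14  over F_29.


Delta = -16(4 a^3 + 27 b^2) mod 29 = 21
-1728 * (4 a)^3 = -1728 * (4*13)^3 mod 29 = 18
j = 18 * 21^(-1) mod 29 = 5

j = 5 (mod 29)


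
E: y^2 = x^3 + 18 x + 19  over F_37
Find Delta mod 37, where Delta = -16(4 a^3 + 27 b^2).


4 a^3 + 27 b^2 = 4*18^3 + 27*19^2 = 23328 + 9747 = 33075
Delta = -16 * (33075) = -529200
Delta mod 37 = 11

Delta = 11 (mod 37)


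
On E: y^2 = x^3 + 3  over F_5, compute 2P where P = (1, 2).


Doubling: s = (3 x1^2 + a) / (2 y1)
s = (3*1^2 + 0) / (2*2) mod 5 = 2
x3 = s^2 - 2 x1 mod 5 = 2^2 - 2*1 = 2
y3 = s (x1 - x3) - y1 mod 5 = 2 * (1 - 2) - 2 = 1

2P = (2, 1)


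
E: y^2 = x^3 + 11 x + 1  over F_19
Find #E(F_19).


For each x in F_19, count y with y^2 = x^3 + 11 x + 1 mod 19:
  x = 0: RHS = 1, y in [1, 18]  -> 2 point(s)
  x = 3: RHS = 4, y in [2, 17]  -> 2 point(s)
  x = 6: RHS = 17, y in [6, 13]  -> 2 point(s)
  x = 10: RHS = 9, y in [3, 16]  -> 2 point(s)
  x = 11: RHS = 9, y in [3, 16]  -> 2 point(s)
  x = 13: RHS = 4, y in [2, 17]  -> 2 point(s)
  x = 14: RHS = 11, y in [7, 12]  -> 2 point(s)
  x = 15: RHS = 7, y in [8, 11]  -> 2 point(s)
  x = 16: RHS = 17, y in [6, 13]  -> 2 point(s)
  x = 17: RHS = 9, y in [3, 16]  -> 2 point(s)
Affine points: 20. Add the point at infinity: total = 21.

#E(F_19) = 21


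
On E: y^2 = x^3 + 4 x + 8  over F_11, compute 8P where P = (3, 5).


k = 8 = 1000_2 (binary, LSB first: 0001)
Double-and-add from P = (3, 5):
  bit 0 = 0: acc unchanged = O
  bit 1 = 0: acc unchanged = O
  bit 2 = 0: acc unchanged = O
  bit 3 = 1: acc = O + (9, 6) = (9, 6)

8P = (9, 6)


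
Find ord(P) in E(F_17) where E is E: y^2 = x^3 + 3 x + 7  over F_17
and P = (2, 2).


Compute successive multiples of P until we hit O:
  1P = (2, 2)
  2P = (9, 10)
  3P = (8, 13)
  4P = (8, 4)
  5P = (9, 7)
  6P = (2, 15)
  7P = O

ord(P) = 7


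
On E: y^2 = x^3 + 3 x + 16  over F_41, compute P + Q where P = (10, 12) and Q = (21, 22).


P != Q, so use the chord formula.
s = (y2 - y1) / (x2 - x1) = (10) / (11) mod 41 = 27
x3 = s^2 - x1 - x2 mod 41 = 27^2 - 10 - 21 = 1
y3 = s (x1 - x3) - y1 mod 41 = 27 * (10 - 1) - 12 = 26

P + Q = (1, 26)


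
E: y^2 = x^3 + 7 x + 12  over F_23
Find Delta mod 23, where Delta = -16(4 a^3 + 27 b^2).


4 a^3 + 27 b^2 = 4*7^3 + 27*12^2 = 1372 + 3888 = 5260
Delta = -16 * (5260) = -84160
Delta mod 23 = 20

Delta = 20 (mod 23)


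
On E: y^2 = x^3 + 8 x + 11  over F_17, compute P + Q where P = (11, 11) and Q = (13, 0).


P != Q, so use the chord formula.
s = (y2 - y1) / (x2 - x1) = (6) / (2) mod 17 = 3
x3 = s^2 - x1 - x2 mod 17 = 3^2 - 11 - 13 = 2
y3 = s (x1 - x3) - y1 mod 17 = 3 * (11 - 2) - 11 = 16

P + Q = (2, 16)


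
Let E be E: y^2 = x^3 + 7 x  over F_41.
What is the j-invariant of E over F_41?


Delta = -16(4 a^3 + 27 b^2) mod 41 = 24
-1728 * (4 a)^3 = -1728 * (4*7)^3 mod 41 = 21
j = 21 * 24^(-1) mod 41 = 6

j = 6 (mod 41)


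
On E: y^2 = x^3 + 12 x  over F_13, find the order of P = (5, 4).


Compute successive multiples of P until we hit O:
  1P = (5, 4)
  2P = (0, 0)
  3P = (5, 9)
  4P = O

ord(P) = 4


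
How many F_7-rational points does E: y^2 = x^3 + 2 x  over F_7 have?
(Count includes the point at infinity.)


For each x in F_7, count y with y^2 = x^3 + 2 x + 0 mod 7:
  x = 0: RHS = 0, y in [0]  -> 1 point(s)
  x = 4: RHS = 2, y in [3, 4]  -> 2 point(s)
  x = 5: RHS = 2, y in [3, 4]  -> 2 point(s)
  x = 6: RHS = 4, y in [2, 5]  -> 2 point(s)
Affine points: 7. Add the point at infinity: total = 8.

#E(F_7) = 8


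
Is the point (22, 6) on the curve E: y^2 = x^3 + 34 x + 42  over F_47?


Check whether y^2 = x^3 + 34 x + 42 (mod 47) for (x, y) = (22, 6).
LHS: y^2 = 6^2 mod 47 = 36
RHS: x^3 + 34 x + 42 = 22^3 + 34*22 + 42 mod 47 = 17
LHS != RHS

No, not on the curve


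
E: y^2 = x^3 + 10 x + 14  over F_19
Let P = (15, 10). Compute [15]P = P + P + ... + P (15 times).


k = 15 = 1111_2 (binary, LSB first: 1111)
Double-and-add from P = (15, 10):
  bit 0 = 1: acc = O + (15, 10) = (15, 10)
  bit 1 = 1: acc = (15, 10) + (9, 15) = (11, 12)
  bit 2 = 1: acc = (11, 12) + (17, 10) = (8, 6)
  bit 3 = 1: acc = (8, 6) + (13, 2) = (7, 16)

15P = (7, 16)


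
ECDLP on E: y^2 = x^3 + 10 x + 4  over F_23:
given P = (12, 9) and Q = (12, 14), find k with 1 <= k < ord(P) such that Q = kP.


Enumerate multiples of P until we hit Q = (12, 14):
  1P = (12, 9)
  2P = (0, 2)
  3P = (0, 21)
  4P = (12, 14)
Match found at i = 4.

k = 4


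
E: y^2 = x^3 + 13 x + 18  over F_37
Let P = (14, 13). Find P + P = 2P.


Doubling: s = (3 x1^2 + a) / (2 y1)
s = (3*14^2 + 13) / (2*13) mod 37 = 16
x3 = s^2 - 2 x1 mod 37 = 16^2 - 2*14 = 6
y3 = s (x1 - x3) - y1 mod 37 = 16 * (14 - 6) - 13 = 4

2P = (6, 4)


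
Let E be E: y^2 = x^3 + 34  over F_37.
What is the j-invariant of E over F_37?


Delta = -16(4 a^3 + 27 b^2) mod 37 = 34
-1728 * (4 a)^3 = -1728 * (4*0)^3 mod 37 = 0
j = 0 * 34^(-1) mod 37 = 0

j = 0 (mod 37)


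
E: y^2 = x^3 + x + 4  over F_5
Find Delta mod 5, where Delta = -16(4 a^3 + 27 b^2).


4 a^3 + 27 b^2 = 4*1^3 + 27*4^2 = 4 + 432 = 436
Delta = -16 * (436) = -6976
Delta mod 5 = 4

Delta = 4 (mod 5)
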